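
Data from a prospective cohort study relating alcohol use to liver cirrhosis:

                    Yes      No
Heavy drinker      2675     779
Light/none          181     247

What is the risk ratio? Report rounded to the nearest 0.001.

1.831

Cells: a = 2675, b = 779, c = 181, d = 247.
Risk in exposed = 2675/3454 = 0.77446; risk in unexposed = 181/428 = 0.42290.
RR = 0.77446 / 0.42290 = 1.83133
The risk among the exposed is 1.83 times that among the unexposed.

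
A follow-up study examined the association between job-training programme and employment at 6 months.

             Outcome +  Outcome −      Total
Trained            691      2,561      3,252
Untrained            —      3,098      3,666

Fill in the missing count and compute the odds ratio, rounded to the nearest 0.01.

1.47

The missing cell is in the unexposed row: 3666 − 3098 = 568.
So a = 691, b = 2561, c = 568, d = 3098.
OR = (a·d)/(b·c) = (691 × 3098) / (2561 × 568) = 2140718 / 1454648 = 1.47164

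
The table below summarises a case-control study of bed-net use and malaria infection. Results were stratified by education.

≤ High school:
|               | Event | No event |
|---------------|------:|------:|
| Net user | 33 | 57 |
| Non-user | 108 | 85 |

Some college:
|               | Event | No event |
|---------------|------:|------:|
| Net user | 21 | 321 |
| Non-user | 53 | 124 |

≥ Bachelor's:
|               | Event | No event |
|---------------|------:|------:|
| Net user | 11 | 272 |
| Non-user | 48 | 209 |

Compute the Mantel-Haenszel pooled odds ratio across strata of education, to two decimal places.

0.24

OR_MH = Σ(aᵢdᵢ/nᵢ) / Σ(bᵢcᵢ/nᵢ), where nᵢ is the stratum total.
Stratum 1 (≤ High school): n = 283; a·d/n = 33·85/283 = 9.9117; b·c/n = 57·108/283 = 21.7527
Stratum 2 (Some college): n = 519; a·d/n = 21·124/519 = 5.0173; b·c/n = 321·53/519 = 32.7803
Stratum 3 (≥ Bachelor's): n = 540; a·d/n = 11·209/540 = 4.2574; b·c/n = 272·48/540 = 24.1778
OR_MH = (9.9117 + 5.0173 + 4.2574) / (21.7527 + 32.7803 + 24.1778) = 19.1864 / 78.7108 = 0.24376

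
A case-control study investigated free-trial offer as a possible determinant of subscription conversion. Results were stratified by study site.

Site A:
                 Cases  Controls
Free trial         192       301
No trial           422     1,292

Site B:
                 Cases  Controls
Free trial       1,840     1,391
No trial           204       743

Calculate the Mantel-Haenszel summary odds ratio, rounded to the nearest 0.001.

3.504

OR_MH = Σ(aᵢdᵢ/nᵢ) / Σ(bᵢcᵢ/nᵢ), where nᵢ is the stratum total.
Stratum 1 (Site A): n = 2207; a·d/n = 192·1292/2207 = 112.3987; b·c/n = 301·422/2207 = 57.5541
Stratum 2 (Site B): n = 4178; a·d/n = 1840·743/4178 = 327.2188; b·c/n = 1391·204/4178 = 67.9186
OR_MH = (112.3987 + 327.2188) / (57.5541 + 67.9186) = 439.6175 / 125.4728 = 3.50369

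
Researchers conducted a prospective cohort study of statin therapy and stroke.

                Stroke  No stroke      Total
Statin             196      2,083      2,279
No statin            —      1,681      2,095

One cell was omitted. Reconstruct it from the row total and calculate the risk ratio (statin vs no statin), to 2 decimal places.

0.44

The missing cell is in the unexposed row: 2095 − 1681 = 414.
So a = 196, b = 2083, c = 414, d = 1681.
RR = [a/(a+b)] / [c/(c+d)] = (196/2279) / (414/2095) = 0.08600/0.19761 = 0.43521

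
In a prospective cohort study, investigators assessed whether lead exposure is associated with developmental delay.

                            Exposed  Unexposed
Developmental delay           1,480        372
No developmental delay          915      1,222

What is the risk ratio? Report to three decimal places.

2.648

Reading the table with exposure as columns: a = 1480 (Exposed, case), b = 915 (Exposed, non-case), c = 372 (Unexposed, case), d = 1222.
Risk in exposed = 1480/2395 = 0.61795; risk in unexposed = 372/1594 = 0.23338.
RR = 0.61795 / 0.23338 = 2.64790
The risk among the exposed is 2.65 times that among the unexposed.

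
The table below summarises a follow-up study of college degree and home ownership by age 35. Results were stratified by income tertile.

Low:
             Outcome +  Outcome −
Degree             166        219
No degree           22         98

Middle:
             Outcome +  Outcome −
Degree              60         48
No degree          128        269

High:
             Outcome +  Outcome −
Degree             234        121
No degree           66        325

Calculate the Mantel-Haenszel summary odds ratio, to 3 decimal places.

5.125

OR_MH = Σ(aᵢdᵢ/nᵢ) / Σ(bᵢcᵢ/nᵢ), where nᵢ is the stratum total.
Stratum 1 (Low): n = 505; a·d/n = 166·98/505 = 32.2139; b·c/n = 219·22/505 = 9.5406
Stratum 2 (Middle): n = 505; a·d/n = 60·269/505 = 31.9604; b·c/n = 48·128/505 = 12.1663
Stratum 3 (High): n = 746; a·d/n = 234·325/746 = 101.9437; b·c/n = 121·66/746 = 10.7051
OR_MH = (32.2139 + 31.9604 + 101.9437) / (9.5406 + 12.1663 + 10.7051) = 166.1180 / 32.4120 = 5.12520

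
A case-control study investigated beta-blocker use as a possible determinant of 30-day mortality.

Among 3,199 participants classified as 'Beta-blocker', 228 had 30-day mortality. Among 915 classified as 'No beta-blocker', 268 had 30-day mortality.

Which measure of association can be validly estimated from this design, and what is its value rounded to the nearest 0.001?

0.185

From the description: a = 228, b = 2971, c = 268, d = 647.
This is a case-control study: participants were sampled on outcome status, so risks in the source population cannot be estimated directly — relative risk is not valid here. The odds ratio is the appropriate measure.
OR = (a·d)/(b·c) = (228 × 647) / (2971 × 268) = 147516 / 796228 = 0.18527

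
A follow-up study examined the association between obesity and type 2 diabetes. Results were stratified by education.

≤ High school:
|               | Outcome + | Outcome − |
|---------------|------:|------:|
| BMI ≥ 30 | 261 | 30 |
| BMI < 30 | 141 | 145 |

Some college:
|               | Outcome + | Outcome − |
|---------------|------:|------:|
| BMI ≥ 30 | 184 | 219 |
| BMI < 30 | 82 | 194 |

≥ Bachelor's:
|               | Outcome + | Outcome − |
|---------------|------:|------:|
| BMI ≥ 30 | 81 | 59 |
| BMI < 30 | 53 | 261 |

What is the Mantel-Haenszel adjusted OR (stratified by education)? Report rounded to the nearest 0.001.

4.051

OR_MH = Σ(aᵢdᵢ/nᵢ) / Σ(bᵢcᵢ/nᵢ), where nᵢ is the stratum total.
Stratum 1 (≤ High school): n = 577; a·d/n = 261·145/577 = 65.5893; b·c/n = 30·141/577 = 7.3310
Stratum 2 (Some college): n = 679; a·d/n = 184·194/679 = 52.5714; b·c/n = 219·82/679 = 26.4477
Stratum 3 (≥ Bachelor's): n = 454; a·d/n = 81·261/454 = 46.5661; b·c/n = 59·53/454 = 6.8877
OR_MH = (65.5893 + 52.5714 + 46.5661) / (7.3310 + 26.4477 + 6.8877) = 164.7268 / 40.6664 = 4.05068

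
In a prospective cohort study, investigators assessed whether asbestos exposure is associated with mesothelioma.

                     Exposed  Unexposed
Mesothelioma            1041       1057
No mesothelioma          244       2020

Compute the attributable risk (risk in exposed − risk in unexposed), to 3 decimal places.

Reading the table with exposure as columns: a = 1041 (Exposed, case), b = 244 (Exposed, non-case), c = 1057 (Unexposed, case), d = 2020.
Risk in exposed = 1041/1285 = 0.810117; risk in unexposed = 1057/3077 = 0.343516.
Risk difference = 0.810117 − 0.343516 = 0.466600

0.467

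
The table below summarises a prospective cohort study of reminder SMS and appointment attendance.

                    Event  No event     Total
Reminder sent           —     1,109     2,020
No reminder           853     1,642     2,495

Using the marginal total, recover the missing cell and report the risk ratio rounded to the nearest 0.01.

The missing cell is in the exposed row: 2020 − 1109 = 911.
So a = 911, b = 1109, c = 853, d = 1642.
RR = [a/(a+b)] / [c/(c+d)] = (911/2020) / (853/2495) = 0.45099/0.34188 = 1.31913

1.32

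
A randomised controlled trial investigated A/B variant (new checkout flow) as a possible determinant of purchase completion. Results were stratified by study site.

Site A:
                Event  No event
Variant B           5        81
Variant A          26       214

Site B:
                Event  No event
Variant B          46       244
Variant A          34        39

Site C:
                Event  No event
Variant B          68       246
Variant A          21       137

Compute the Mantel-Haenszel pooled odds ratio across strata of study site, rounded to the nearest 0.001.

0.695

OR_MH = Σ(aᵢdᵢ/nᵢ) / Σ(bᵢcᵢ/nᵢ), where nᵢ is the stratum total.
Stratum 1 (Site A): n = 326; a·d/n = 5·214/326 = 3.2822; b·c/n = 81·26/326 = 6.4601
Stratum 2 (Site B): n = 363; a·d/n = 46·39/363 = 4.9421; b·c/n = 244·34/363 = 22.8540
Stratum 3 (Site C): n = 472; a·d/n = 68·137/472 = 19.7373; b·c/n = 246·21/472 = 10.9449
OR_MH = (3.2822 + 4.9421 + 19.7373) / (6.4601 + 22.8540 + 10.9449) = 27.9616 / 40.2590 = 0.69454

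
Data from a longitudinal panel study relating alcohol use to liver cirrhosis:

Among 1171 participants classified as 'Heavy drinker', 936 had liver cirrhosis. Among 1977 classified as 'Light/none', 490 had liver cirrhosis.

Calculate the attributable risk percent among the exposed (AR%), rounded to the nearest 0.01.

68.99

From the description: a = 936, b = 235, c = 490, d = 1487.
Risk in exposed = 936/1171 = 0.79932; risk in unexposed = 490/1977 = 0.24785.
RR = 0.79932/0.24785 = 3.22500
AR% = (RR − 1)/RR × 100 = (3.22500 − 1)/3.22500 × 100 = 68.9922%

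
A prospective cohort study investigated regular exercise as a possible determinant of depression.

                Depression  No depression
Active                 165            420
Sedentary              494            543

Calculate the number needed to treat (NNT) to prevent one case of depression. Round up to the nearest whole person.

Risk in treated group = 165/585 = 0.28205; risk in control = 494/1037 = 0.47637.
Absolute risk reduction = 0.47637 − 0.28205 = 0.19432
NNT = 1 / ARR = 1 / 0.19432 = 5.146 → round up → 6

6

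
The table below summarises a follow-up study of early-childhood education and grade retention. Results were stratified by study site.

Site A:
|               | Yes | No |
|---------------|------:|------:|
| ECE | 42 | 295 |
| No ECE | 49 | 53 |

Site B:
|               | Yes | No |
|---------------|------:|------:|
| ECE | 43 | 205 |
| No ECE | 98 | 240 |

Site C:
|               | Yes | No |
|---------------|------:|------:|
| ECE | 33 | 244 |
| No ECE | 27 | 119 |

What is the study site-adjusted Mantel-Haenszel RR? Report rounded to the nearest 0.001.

0.475

RR_MH = Σ(aᵢ·n₀ᵢ/nᵢ) / Σ(cᵢ·n₁ᵢ/nᵢ), with n₁ᵢ = aᵢ+bᵢ (exposed), n₀ᵢ = cᵢ+dᵢ (unexposed), nᵢ = n₁ᵢ+n₀ᵢ.
Stratum 1 (Site A): n₁ = 337, n₀ = 102, n = 439; a·n₀/n = 42·102/439 = 9.7585; c·n₁/n = 49·337/439 = 37.6150
Stratum 2 (Site B): n₁ = 248, n₀ = 338, n = 586; a·n₀/n = 43·338/586 = 24.8020; c·n₁/n = 98·248/586 = 41.4744
Stratum 3 (Site C): n₁ = 277, n₀ = 146, n = 423; a·n₀/n = 33·146/423 = 11.3901; c·n₁/n = 27·277/423 = 17.6809
RR_MH = (9.7585 + 24.8020 + 11.3901) / (37.6150 + 41.4744 + 17.6809) = 45.9507 / 96.7703 = 0.47484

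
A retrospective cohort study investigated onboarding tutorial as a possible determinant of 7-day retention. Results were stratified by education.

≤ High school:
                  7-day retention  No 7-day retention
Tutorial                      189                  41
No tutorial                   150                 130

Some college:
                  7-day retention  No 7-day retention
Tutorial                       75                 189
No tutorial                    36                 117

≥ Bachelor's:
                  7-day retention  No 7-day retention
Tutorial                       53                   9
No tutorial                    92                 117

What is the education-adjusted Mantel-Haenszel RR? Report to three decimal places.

1.544

RR_MH = Σ(aᵢ·n₀ᵢ/nᵢ) / Σ(cᵢ·n₁ᵢ/nᵢ), with n₁ᵢ = aᵢ+bᵢ (exposed), n₀ᵢ = cᵢ+dᵢ (unexposed), nᵢ = n₁ᵢ+n₀ᵢ.
Stratum 1 (≤ High school): n₁ = 230, n₀ = 280, n = 510; a·n₀/n = 189·280/510 = 103.7647; c·n₁/n = 150·230/510 = 67.6471
Stratum 2 (Some college): n₁ = 264, n₀ = 153, n = 417; a·n₀/n = 75·153/417 = 27.5180; c·n₁/n = 36·264/417 = 22.7914
Stratum 3 (≥ Bachelor's): n₁ = 62, n₀ = 209, n = 271; a·n₀/n = 53·209/271 = 40.8745; c·n₁/n = 92·62/271 = 21.0480
RR_MH = (103.7647 + 27.5180 + 40.8745) / (67.6471 + 22.7914 + 21.0480) = 172.1572 / 111.4864 = 1.54420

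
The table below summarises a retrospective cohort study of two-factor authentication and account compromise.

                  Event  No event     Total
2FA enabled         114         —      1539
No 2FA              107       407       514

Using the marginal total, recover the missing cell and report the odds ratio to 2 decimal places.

0.30

The missing cell is in the exposed row: 1539 − 114 = 1425.
So a = 114, b = 1425, c = 107, d = 407.
OR = (a·d)/(b·c) = (114 × 407) / (1425 × 107) = 46398 / 152475 = 0.30430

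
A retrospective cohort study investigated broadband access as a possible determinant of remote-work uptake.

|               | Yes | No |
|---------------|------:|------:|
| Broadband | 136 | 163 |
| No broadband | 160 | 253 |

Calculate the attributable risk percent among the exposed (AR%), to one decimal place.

14.8

Cells: a = 136, b = 163, c = 160, d = 253.
Risk in exposed = 136/299 = 0.45485; risk in unexposed = 160/413 = 0.38741.
RR = 0.45485/0.38741 = 1.17408
AR% = (RR − 1)/RR × 100 = (1.17408 − 1)/1.17408 × 100 = 14.8269%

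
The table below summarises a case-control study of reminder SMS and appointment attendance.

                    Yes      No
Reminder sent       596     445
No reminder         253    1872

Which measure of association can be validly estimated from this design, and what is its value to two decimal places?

Cells: a = 596, b = 445, c = 253, d = 1872.
This is a case-control study: participants were sampled on outcome status, so risks in the source population cannot be estimated directly — relative risk is not valid here. The odds ratio is the appropriate measure.
OR = (a·d)/(b·c) = (596 × 1872) / (445 × 253) = 1115712 / 112585 = 9.90995

9.91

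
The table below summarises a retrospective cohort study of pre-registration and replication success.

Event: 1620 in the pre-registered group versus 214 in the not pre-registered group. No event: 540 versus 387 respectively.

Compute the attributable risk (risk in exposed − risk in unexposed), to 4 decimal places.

0.3939

From the description: a = 1620, b = 540, c = 214, d = 387.
Risk in exposed = 1620/2160 = 0.750000; risk in unexposed = 214/601 = 0.356073.
Risk difference = 0.750000 − 0.356073 = 0.393927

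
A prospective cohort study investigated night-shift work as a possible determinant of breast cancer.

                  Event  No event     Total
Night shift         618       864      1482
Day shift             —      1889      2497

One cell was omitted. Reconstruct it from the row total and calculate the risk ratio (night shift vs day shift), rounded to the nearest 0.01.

The missing cell is in the unexposed row: 2497 − 1889 = 608.
So a = 618, b = 864, c = 608, d = 1889.
RR = [a/(a+b)] / [c/(c+d)] = (618/1482) / (608/2497) = 0.41700/0.24349 = 1.71260

1.71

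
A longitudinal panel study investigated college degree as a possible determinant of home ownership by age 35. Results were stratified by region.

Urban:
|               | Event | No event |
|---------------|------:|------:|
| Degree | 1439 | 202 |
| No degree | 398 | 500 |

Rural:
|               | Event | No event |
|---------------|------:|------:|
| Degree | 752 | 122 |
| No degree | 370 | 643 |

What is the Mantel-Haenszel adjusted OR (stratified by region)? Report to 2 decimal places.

OR_MH = Σ(aᵢdᵢ/nᵢ) / Σ(bᵢcᵢ/nᵢ), where nᵢ is the stratum total.
Stratum 1 (Urban): n = 2539; a·d/n = 1439·500/2539 = 283.3793; b·c/n = 202·398/2539 = 31.6644
Stratum 2 (Rural): n = 1887; a·d/n = 752·643/1887 = 256.2459; b·c/n = 122·370/1887 = 23.9216
OR_MH = (283.3793 + 256.2459) / (31.6644 + 23.9216) = 539.6252 / 55.5860 = 9.70793

9.71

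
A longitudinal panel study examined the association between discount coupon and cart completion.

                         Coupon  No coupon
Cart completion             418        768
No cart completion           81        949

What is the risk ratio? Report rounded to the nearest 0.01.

Reading the table with exposure as columns: a = 418 (Coupon, case), b = 81 (Coupon, non-case), c = 768 (No coupon, case), d = 949.
Risk in exposed = 418/499 = 0.83768; risk in unexposed = 768/1717 = 0.44729.
RR = 0.83768 / 0.44729 = 1.87277
The risk among the exposed is 1.87 times that among the unexposed.

1.87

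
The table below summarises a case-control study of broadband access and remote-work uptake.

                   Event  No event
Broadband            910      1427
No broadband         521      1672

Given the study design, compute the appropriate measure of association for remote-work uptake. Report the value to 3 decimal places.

2.047

Cells: a = 910, b = 1427, c = 521, d = 1672.
This is a case-control study: participants were sampled on outcome status, so risks in the source population cannot be estimated directly — relative risk is not valid here. The odds ratio is the appropriate measure.
OR = (a·d)/(b·c) = (910 × 1672) / (1427 × 521) = 1521520 / 743467 = 2.04652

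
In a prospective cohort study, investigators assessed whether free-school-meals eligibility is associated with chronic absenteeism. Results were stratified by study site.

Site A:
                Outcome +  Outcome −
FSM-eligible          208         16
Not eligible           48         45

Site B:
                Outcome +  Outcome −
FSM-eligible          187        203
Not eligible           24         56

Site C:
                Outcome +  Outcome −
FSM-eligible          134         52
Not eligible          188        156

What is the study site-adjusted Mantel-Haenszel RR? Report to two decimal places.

RR_MH = Σ(aᵢ·n₀ᵢ/nᵢ) / Σ(cᵢ·n₁ᵢ/nᵢ), with n₁ᵢ = aᵢ+bᵢ (exposed), n₀ᵢ = cᵢ+dᵢ (unexposed), nᵢ = n₁ᵢ+n₀ᵢ.
Stratum 1 (Site A): n₁ = 224, n₀ = 93, n = 317; a·n₀/n = 208·93/317 = 61.0221; c·n₁/n = 48·224/317 = 33.9180
Stratum 2 (Site B): n₁ = 390, n₀ = 80, n = 470; a·n₀/n = 187·80/470 = 31.8298; c·n₁/n = 24·390/470 = 19.9149
Stratum 3 (Site C): n₁ = 186, n₀ = 344, n = 530; a·n₀/n = 134·344/530 = 86.9736; c·n₁/n = 188·186/530 = 65.9774
RR_MH = (61.0221 + 31.8298 + 86.9736) / (33.9180 + 19.9149 + 65.9774) = 179.8255 / 119.8102 = 1.50092

1.50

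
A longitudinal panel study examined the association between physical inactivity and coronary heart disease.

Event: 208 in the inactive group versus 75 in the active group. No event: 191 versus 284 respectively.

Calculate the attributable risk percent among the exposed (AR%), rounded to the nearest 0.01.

59.92

From the description: a = 208, b = 191, c = 75, d = 284.
Risk in exposed = 208/399 = 0.52130; risk in unexposed = 75/359 = 0.20891.
RR = 0.52130/0.20891 = 2.49530
AR% = (RR − 1)/RR × 100 = (2.49530 − 1)/2.49530 × 100 = 59.9247%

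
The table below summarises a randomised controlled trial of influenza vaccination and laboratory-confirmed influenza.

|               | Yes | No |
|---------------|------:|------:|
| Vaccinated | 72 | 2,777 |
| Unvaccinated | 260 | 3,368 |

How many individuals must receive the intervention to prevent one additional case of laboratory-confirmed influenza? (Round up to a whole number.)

22

Risk in treated group = 72/2849 = 0.02527; risk in control = 260/3628 = 0.07166.
Absolute risk reduction = 0.07166 − 0.02527 = 0.04639
NNT = 1 / ARR = 1 / 0.04639 = 21.555 → round up → 22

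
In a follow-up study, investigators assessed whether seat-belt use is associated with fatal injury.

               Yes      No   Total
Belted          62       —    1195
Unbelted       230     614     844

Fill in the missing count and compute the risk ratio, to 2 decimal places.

The missing cell is in the exposed row: 1195 − 62 = 1133.
So a = 62, b = 1133, c = 230, d = 614.
RR = [a/(a+b)] / [c/(c+d)] = (62/1195) / (230/844) = 0.05188/0.27251 = 0.19039

0.19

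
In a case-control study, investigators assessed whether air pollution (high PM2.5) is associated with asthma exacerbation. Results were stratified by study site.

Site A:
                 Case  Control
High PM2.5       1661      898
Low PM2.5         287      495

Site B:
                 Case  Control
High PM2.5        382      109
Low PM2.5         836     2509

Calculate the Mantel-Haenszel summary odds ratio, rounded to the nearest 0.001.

4.915

OR_MH = Σ(aᵢdᵢ/nᵢ) / Σ(bᵢcᵢ/nᵢ), where nᵢ is the stratum total.
Stratum 1 (Site A): n = 3341; a·d/n = 1661·495/3341 = 246.0925; b·c/n = 898·287/3341 = 77.1404
Stratum 2 (Site B): n = 3836; a·d/n = 382·2509/3836 = 249.8535; b·c/n = 109·836/3836 = 23.7550
OR_MH = (246.0925 + 249.8535) / (77.1404 + 23.7550) = 495.9460 / 100.8953 = 4.91545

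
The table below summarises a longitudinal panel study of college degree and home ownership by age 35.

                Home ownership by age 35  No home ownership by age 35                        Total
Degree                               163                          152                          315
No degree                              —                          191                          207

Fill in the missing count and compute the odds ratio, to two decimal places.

12.80

The missing cell is in the unexposed row: 207 − 191 = 16.
So a = 163, b = 152, c = 16, d = 191.
OR = (a·d)/(b·c) = (163 × 191) / (152 × 16) = 31133 / 2432 = 12.80140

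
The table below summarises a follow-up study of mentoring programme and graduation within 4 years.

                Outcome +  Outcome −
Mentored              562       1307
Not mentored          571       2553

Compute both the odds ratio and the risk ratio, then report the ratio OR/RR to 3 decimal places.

1.169

Cells: a = 562, b = 1307, c = 571, d = 2553.
OR = (562·2553)/(1307·571) = 1434786/746297 = 1.92254
Risk in exposed = 562/1869 = 0.30070; risk in unexposed = 571/3124 = 0.18278; RR = 1.64514
OR/RR = 1.92254 / 1.64514 = 1.16862
The outcome is not rare, so the OR lies further from 1 than the RR.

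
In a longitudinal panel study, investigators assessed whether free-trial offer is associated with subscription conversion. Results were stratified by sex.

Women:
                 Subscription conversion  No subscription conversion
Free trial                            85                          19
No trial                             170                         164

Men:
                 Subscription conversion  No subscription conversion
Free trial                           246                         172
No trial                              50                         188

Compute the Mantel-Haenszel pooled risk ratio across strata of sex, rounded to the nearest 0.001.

2.133

RR_MH = Σ(aᵢ·n₀ᵢ/nᵢ) / Σ(cᵢ·n₁ᵢ/nᵢ), with n₁ᵢ = aᵢ+bᵢ (exposed), n₀ᵢ = cᵢ+dᵢ (unexposed), nᵢ = n₁ᵢ+n₀ᵢ.
Stratum 1 (Women): n₁ = 104, n₀ = 334, n = 438; a·n₀/n = 85·334/438 = 64.8174; c·n₁/n = 170·104/438 = 40.3653
Stratum 2 (Men): n₁ = 418, n₀ = 238, n = 656; a·n₀/n = 246·238/656 = 89.2500; c·n₁/n = 50·418/656 = 31.8598
RR_MH = (64.8174 + 89.2500) / (40.3653 + 31.8598) = 154.0674 / 72.2251 = 2.13316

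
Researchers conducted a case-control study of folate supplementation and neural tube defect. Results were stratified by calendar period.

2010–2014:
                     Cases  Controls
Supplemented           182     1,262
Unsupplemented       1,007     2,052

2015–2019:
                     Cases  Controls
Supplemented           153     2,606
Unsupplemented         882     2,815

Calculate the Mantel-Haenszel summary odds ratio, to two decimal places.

0.23

OR_MH = Σ(aᵢdᵢ/nᵢ) / Σ(bᵢcᵢ/nᵢ), where nᵢ is the stratum total.
Stratum 1 (2010–2014): n = 4503; a·d/n = 182·2052/4503 = 82.9367; b·c/n = 1262·1007/4503 = 282.2194
Stratum 2 (2015–2019): n = 6456; a·d/n = 153·2815/6456 = 66.7124; b·c/n = 2606·882/6456 = 356.0242
OR_MH = (82.9367 + 66.7124) / (282.2194 + 356.0242) = 149.6491 / 638.2436 = 0.23447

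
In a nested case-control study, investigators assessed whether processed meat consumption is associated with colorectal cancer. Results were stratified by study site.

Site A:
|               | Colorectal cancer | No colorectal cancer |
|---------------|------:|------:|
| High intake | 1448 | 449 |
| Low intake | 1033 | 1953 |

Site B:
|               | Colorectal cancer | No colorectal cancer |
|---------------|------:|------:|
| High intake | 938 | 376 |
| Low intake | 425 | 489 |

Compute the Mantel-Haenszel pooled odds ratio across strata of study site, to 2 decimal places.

4.71

OR_MH = Σ(aᵢdᵢ/nᵢ) / Σ(bᵢcᵢ/nᵢ), where nᵢ is the stratum total.
Stratum 1 (Site A): n = 4883; a·d/n = 1448·1953/4883 = 579.1407; b·c/n = 449·1033/4883 = 94.9861
Stratum 2 (Site B): n = 2228; a·d/n = 938·489/2228 = 205.8716; b·c/n = 376·425/2228 = 71.7235
OR_MH = (579.1407 + 205.8716) / (94.9861 + 71.7235) = 785.0123 / 166.7096 = 4.70886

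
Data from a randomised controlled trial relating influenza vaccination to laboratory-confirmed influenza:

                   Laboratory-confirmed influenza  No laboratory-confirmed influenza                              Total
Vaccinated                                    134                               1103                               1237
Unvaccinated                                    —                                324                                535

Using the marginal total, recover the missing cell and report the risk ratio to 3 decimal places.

The missing cell is in the unexposed row: 535 − 324 = 211.
So a = 134, b = 1103, c = 211, d = 324.
RR = [a/(a+b)] / [c/(c+d)] = (134/1237) / (211/535) = 0.10833/0.39439 = 0.27467

0.275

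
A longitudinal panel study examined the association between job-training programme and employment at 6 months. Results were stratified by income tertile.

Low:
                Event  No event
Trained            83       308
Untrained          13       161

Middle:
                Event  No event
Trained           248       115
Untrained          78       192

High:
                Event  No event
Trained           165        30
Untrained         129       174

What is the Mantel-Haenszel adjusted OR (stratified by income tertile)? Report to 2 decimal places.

5.39

OR_MH = Σ(aᵢdᵢ/nᵢ) / Σ(bᵢcᵢ/nᵢ), where nᵢ is the stratum total.
Stratum 1 (Low): n = 565; a·d/n = 83·161/565 = 23.6513; b·c/n = 308·13/565 = 7.0867
Stratum 2 (Middle): n = 633; a·d/n = 248·192/633 = 75.2227; b·c/n = 115·78/633 = 14.1706
Stratum 3 (High): n = 498; a·d/n = 165·174/498 = 57.6506; b·c/n = 30·129/498 = 7.7711
OR_MH = (23.6513 + 75.2227 + 57.6506) / (7.0867 + 14.1706 + 7.7711) = 156.5247 / 29.0284 = 5.39212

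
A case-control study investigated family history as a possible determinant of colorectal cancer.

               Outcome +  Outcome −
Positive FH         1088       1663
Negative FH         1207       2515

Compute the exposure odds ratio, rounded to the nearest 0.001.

Cells: a = 1088, b = 1663, c = 1207, d = 2515.
OR = (a·d)/(b·c) = (1088 × 2515) / (1663 × 1207) = 2736320 / 2007241 = 1.36322
The odds of colorectal cancer are about 1.36 times as high in the positive fh group.

1.363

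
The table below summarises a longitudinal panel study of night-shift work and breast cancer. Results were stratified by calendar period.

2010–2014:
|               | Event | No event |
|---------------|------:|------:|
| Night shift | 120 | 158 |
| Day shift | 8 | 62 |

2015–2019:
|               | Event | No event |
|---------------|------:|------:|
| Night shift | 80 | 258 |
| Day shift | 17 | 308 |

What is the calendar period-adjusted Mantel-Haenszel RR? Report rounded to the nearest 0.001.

RR_MH = Σ(aᵢ·n₀ᵢ/nᵢ) / Σ(cᵢ·n₁ᵢ/nᵢ), with n₁ᵢ = aᵢ+bᵢ (exposed), n₀ᵢ = cᵢ+dᵢ (unexposed), nᵢ = n₁ᵢ+n₀ᵢ.
Stratum 1 (2010–2014): n₁ = 278, n₀ = 70, n = 348; a·n₀/n = 120·70/348 = 24.1379; c·n₁/n = 8·278/348 = 6.3908
Stratum 2 (2015–2019): n₁ = 338, n₀ = 325, n = 663; a·n₀/n = 80·325/663 = 39.2157; c·n₁/n = 17·338/663 = 8.6667
RR_MH = (24.1379 + 39.2157) / (6.3908 + 8.6667) = 63.3536 / 15.0575 = 4.20745

4.207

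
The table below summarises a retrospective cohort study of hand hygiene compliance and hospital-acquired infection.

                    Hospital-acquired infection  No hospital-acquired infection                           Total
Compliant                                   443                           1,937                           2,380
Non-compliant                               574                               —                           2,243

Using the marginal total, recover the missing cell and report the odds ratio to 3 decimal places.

The missing cell is in the unexposed row: 2243 − 574 = 1669.
So a = 443, b = 1937, c = 574, d = 1669.
OR = (a·d)/(b·c) = (443 × 1669) / (1937 × 574) = 739367 / 1111838 = 0.66500

0.665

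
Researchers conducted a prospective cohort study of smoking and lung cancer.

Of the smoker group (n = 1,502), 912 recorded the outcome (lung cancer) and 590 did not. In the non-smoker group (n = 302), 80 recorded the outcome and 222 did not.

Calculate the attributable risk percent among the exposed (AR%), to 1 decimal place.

56.4

From the description: a = 912, b = 590, c = 80, d = 222.
Risk in exposed = 912/1502 = 0.60719; risk in unexposed = 80/302 = 0.26490.
RR = 0.60719/0.26490 = 2.29214
AR% = (RR − 1)/RR × 100 = (2.29214 − 1)/2.29214 × 100 = 56.3727%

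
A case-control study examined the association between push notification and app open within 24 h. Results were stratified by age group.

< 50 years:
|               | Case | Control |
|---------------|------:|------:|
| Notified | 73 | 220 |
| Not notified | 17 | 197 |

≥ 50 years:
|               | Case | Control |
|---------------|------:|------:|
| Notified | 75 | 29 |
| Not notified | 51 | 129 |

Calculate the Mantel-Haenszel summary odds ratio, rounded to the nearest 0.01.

4.96

OR_MH = Σ(aᵢdᵢ/nᵢ) / Σ(bᵢcᵢ/nᵢ), where nᵢ is the stratum total.
Stratum 1 (< 50 years): n = 507; a·d/n = 73·197/507 = 28.3649; b·c/n = 220·17/507 = 7.3767
Stratum 2 (≥ 50 years): n = 284; a·d/n = 75·129/284 = 34.0669; b·c/n = 29·51/284 = 5.2077
OR_MH = (28.3649 + 34.0669) / (7.3767 + 5.2077) = 62.4318 / 12.5845 = 4.96102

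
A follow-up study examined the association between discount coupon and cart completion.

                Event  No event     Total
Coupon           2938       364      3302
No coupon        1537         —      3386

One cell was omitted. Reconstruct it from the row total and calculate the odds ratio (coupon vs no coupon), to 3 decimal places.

The missing cell is in the unexposed row: 3386 − 1537 = 1849.
So a = 2938, b = 364, c = 1537, d = 1849.
OR = (a·d)/(b·c) = (2938 × 1849) / (364 × 1537) = 5432362 / 559468 = 9.70987

9.710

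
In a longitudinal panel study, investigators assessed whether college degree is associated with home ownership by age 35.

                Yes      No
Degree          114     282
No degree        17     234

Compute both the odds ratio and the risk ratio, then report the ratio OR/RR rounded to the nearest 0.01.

1.31

Cells: a = 114, b = 282, c = 17, d = 234.
OR = (114·234)/(282·17) = 26676/4794 = 5.56446
Risk in exposed = 114/396 = 0.28788; risk in unexposed = 17/251 = 0.06773; RR = 4.25045
OR/RR = 5.56446 / 4.25045 = 1.30915
The outcome is not rare, so the OR lies further from 1 than the RR.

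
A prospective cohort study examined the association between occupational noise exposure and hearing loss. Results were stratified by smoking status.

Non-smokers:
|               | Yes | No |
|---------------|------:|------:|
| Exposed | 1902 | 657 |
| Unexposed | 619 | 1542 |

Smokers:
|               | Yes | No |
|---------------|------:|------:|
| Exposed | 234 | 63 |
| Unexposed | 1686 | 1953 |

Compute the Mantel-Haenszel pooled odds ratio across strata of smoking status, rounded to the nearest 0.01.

OR_MH = Σ(aᵢdᵢ/nᵢ) / Σ(bᵢcᵢ/nᵢ), where nᵢ is the stratum total.
Stratum 1 (Non-smokers): n = 4720; a·d/n = 1902·1542/4720 = 621.3737; b·c/n = 657·619/4720 = 86.1617
Stratum 2 (Smokers): n = 3936; a·d/n = 234·1953/3936 = 116.1082; b·c/n = 63·1686/3936 = 26.9863
OR_MH = (621.3737 + 116.1082) / (86.1617 + 26.9863) = 737.4820 / 113.1479 = 6.51786

6.52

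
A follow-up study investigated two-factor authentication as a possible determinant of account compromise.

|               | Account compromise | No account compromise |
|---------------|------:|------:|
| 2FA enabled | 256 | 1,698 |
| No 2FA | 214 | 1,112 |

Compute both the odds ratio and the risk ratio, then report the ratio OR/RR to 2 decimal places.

Cells: a = 256, b = 1698, c = 214, d = 1112.
OR = (256·1112)/(1698·214) = 284672/363372 = 0.78342
Risk in exposed = 256/1954 = 0.13101; risk in unexposed = 214/1326 = 0.16139; RR = 0.81179
OR/RR = 0.78342 / 0.81179 = 0.96505
The outcome is not rare, so the OR lies further from 1 than the RR.

0.97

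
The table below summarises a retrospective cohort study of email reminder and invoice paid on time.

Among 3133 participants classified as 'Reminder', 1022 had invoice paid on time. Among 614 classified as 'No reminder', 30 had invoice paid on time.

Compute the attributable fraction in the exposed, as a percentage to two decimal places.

From the description: a = 1022, b = 2111, c = 30, d = 584.
Risk in exposed = 1022/3133 = 0.32620; risk in unexposed = 30/614 = 0.04886.
RR = 0.32620/0.04886 = 6.67633
AR% = (RR − 1)/RR × 100 = (6.67633 − 1)/6.67633 × 100 = 85.0217%

85.02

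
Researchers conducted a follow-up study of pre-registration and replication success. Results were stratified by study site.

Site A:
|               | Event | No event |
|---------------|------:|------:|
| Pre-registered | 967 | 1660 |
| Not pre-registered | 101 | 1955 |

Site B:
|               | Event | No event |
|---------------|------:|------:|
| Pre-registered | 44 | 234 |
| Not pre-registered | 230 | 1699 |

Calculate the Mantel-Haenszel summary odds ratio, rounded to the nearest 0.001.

7.270

OR_MH = Σ(aᵢdᵢ/nᵢ) / Σ(bᵢcᵢ/nᵢ), where nᵢ is the stratum total.
Stratum 1 (Site A): n = 4683; a·d/n = 967·1955/4683 = 403.6910; b·c/n = 1660·101/4683 = 35.8018
Stratum 2 (Site B): n = 2207; a·d/n = 44·1699/2207 = 33.8722; b·c/n = 234·230/2207 = 24.3860
OR_MH = (403.6910 + 33.8722) / (35.8018 + 24.3860) = 437.5632 / 60.1879 = 7.26996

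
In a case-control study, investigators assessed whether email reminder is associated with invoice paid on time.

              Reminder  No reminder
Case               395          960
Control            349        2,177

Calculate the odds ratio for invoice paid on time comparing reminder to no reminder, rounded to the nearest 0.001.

Reading the table with exposure as columns: a = 395 (Reminder, case), b = 349 (Reminder, non-case), c = 960 (No reminder, case), d = 2177.
OR = (a·d)/(b·c) = (395 × 2177) / (349 × 960) = 859915 / 335040 = 2.56660
The odds of invoice paid on time are about 2.57 times as high in the reminder group.

2.567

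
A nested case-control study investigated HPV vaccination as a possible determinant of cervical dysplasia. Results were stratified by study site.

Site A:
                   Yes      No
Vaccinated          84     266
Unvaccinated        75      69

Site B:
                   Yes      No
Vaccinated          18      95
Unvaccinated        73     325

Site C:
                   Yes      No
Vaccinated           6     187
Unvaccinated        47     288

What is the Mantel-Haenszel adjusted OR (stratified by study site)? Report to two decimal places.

0.37

OR_MH = Σ(aᵢdᵢ/nᵢ) / Σ(bᵢcᵢ/nᵢ), where nᵢ is the stratum total.
Stratum 1 (Site A): n = 494; a·d/n = 84·69/494 = 11.7328; b·c/n = 266·75/494 = 40.3846
Stratum 2 (Site B): n = 511; a·d/n = 18·325/511 = 11.4481; b·c/n = 95·73/511 = 13.5714
Stratum 3 (Site C): n = 528; a·d/n = 6·288/528 = 3.2727; b·c/n = 187·47/528 = 16.6458
OR_MH = (11.7328 + 11.4481 + 3.2727) / (40.3846 + 13.5714 + 16.6458) = 26.4537 / 70.6019 = 0.37469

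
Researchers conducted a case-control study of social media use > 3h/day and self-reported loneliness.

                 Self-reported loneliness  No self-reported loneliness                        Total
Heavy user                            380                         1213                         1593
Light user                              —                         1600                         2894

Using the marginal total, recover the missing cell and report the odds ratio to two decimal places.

The missing cell is in the unexposed row: 2894 − 1600 = 1294.
So a = 380, b = 1213, c = 1294, d = 1600.
OR = (a·d)/(b·c) = (380 × 1600) / (1213 × 1294) = 608000 / 1569622 = 0.38735

0.39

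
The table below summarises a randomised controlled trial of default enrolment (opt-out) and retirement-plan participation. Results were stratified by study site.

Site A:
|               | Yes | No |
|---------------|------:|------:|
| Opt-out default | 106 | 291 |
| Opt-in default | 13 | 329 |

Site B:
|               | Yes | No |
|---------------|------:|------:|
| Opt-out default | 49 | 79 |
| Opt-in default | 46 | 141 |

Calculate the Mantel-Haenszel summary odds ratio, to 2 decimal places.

OR_MH = Σ(aᵢdᵢ/nᵢ) / Σ(bᵢcᵢ/nᵢ), where nᵢ is the stratum total.
Stratum 1 (Site A): n = 739; a·d/n = 106·329/739 = 47.1908; b·c/n = 291·13/739 = 5.1191
Stratum 2 (Site B): n = 315; a·d/n = 49·141/315 = 21.9333; b·c/n = 79·46/315 = 11.5365
OR_MH = (47.1908 + 21.9333) / (5.1191 + 11.5365) = 69.1241 / 16.6556 = 4.15021

4.15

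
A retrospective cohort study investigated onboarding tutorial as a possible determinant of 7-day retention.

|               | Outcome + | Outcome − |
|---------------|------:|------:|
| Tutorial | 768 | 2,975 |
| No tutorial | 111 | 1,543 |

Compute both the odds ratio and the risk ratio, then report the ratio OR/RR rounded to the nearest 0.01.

Cells: a = 768, b = 2975, c = 111, d = 1543.
OR = (768·1543)/(2975·111) = 1185024/330225 = 3.58854
Risk in exposed = 768/3743 = 0.20518; risk in unexposed = 111/1654 = 0.06711; RR = 3.05741
OR/RR = 3.58854 / 3.05741 = 1.17372
The outcome is not rare, so the OR lies further from 1 than the RR.

1.17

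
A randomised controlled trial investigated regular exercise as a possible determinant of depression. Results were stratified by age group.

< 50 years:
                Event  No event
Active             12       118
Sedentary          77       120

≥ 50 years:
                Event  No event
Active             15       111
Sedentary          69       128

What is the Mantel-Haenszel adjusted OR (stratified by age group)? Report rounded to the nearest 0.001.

OR_MH = Σ(aᵢdᵢ/nᵢ) / Σ(bᵢcᵢ/nᵢ), where nᵢ is the stratum total.
Stratum 1 (< 50 years): n = 327; a·d/n = 12·120/327 = 4.4037; b·c/n = 118·77/327 = 27.7859
Stratum 2 (≥ 50 years): n = 323; a·d/n = 15·128/323 = 5.9443; b·c/n = 111·69/323 = 23.7121
OR_MH = (4.4037 + 5.9443) / (27.7859 + 23.7121) = 10.3479 / 51.4980 = 0.20094

0.201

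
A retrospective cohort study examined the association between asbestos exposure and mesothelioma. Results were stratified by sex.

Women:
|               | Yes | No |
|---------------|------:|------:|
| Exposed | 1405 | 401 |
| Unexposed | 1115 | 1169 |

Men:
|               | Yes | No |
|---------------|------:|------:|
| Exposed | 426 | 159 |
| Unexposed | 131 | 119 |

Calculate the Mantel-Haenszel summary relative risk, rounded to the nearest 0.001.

1.562

RR_MH = Σ(aᵢ·n₀ᵢ/nᵢ) / Σ(cᵢ·n₁ᵢ/nᵢ), with n₁ᵢ = aᵢ+bᵢ (exposed), n₀ᵢ = cᵢ+dᵢ (unexposed), nᵢ = n₁ᵢ+n₀ᵢ.
Stratum 1 (Women): n₁ = 1806, n₀ = 2284, n = 4090; a·n₀/n = 1405·2284/4090 = 784.6015; c·n₁/n = 1115·1806/4090 = 492.3447
Stratum 2 (Men): n₁ = 585, n₀ = 250, n = 835; a·n₀/n = 426·250/835 = 127.5449; c·n₁/n = 131·585/835 = 91.7784
RR_MH = (784.6015 + 127.5449) / (492.3447 + 91.7784) = 912.1464 / 584.1232 = 1.56157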